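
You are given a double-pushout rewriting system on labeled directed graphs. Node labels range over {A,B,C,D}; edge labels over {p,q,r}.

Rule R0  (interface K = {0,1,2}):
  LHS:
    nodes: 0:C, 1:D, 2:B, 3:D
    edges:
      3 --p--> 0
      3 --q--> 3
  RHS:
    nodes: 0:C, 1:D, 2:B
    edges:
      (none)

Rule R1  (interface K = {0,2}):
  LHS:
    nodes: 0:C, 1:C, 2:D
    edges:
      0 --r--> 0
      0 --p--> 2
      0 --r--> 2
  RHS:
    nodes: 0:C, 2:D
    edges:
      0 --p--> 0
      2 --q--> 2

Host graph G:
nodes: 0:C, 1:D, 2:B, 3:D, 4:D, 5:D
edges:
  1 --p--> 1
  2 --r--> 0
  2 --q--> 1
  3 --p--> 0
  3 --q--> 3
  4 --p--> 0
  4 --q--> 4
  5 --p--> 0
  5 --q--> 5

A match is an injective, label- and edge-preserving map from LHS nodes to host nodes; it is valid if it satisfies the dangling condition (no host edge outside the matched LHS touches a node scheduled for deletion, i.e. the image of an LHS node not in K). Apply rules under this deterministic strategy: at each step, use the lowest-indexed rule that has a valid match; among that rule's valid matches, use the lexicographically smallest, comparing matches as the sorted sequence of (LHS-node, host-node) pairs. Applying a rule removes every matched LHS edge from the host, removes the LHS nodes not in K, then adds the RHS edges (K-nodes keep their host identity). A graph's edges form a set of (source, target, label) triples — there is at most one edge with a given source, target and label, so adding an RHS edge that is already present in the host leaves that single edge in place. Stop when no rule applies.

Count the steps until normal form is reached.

start.  V:6 E:9  edges: 1-p->1 2-r->0 2-q->1 3-p->0 3-q->3 4-p->0 4-q->4 5-p->0 5-q->5
1. fire R0 via {0↦0, 1↦1, 2↦2, 3↦3}  →  V:5 E:7  edges: 1-p->1 2-r->0 2-q->1 4-p->0 4-q->4 5-p->0 5-q->5
2. fire R0 via {0↦0, 1↦1, 2↦2, 3↦4}  →  V:4 E:5  edges: 1-p->1 2-r->0 2-q->1 5-p->0 5-q->5
3. fire R0 via {0↦0, 1↦1, 2↦2, 3↦5}  →  V:3 E:3  edges: 1-p->1 2-r->0 2-q->1
final graph: no rule applies after step 3

Answer: 3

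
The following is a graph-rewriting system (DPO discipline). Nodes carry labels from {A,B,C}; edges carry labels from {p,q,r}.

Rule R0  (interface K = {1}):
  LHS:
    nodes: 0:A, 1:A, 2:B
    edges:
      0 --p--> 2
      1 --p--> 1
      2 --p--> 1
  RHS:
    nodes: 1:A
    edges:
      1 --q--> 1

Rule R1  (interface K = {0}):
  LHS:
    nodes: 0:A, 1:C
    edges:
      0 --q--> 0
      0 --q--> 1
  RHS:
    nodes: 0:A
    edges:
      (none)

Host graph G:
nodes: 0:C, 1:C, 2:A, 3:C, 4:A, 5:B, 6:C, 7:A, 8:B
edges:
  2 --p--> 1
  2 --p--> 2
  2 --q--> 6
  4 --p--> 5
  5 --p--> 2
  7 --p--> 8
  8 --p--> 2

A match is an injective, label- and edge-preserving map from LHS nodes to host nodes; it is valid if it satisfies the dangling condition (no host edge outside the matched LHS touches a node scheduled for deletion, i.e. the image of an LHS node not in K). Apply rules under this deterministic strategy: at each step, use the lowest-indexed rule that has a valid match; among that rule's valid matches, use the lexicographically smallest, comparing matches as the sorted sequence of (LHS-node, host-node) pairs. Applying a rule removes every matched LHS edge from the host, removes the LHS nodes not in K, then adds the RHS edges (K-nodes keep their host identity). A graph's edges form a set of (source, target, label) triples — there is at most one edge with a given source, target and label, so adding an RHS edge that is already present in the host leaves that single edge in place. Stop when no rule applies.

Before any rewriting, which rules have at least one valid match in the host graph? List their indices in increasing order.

R0: 2 valid matches — {0↦4, 1↦2, 2↦5}, {0↦7, 1↦2, 2↦8}
R1: no valid match — LHS pattern not found

Answer: [R0]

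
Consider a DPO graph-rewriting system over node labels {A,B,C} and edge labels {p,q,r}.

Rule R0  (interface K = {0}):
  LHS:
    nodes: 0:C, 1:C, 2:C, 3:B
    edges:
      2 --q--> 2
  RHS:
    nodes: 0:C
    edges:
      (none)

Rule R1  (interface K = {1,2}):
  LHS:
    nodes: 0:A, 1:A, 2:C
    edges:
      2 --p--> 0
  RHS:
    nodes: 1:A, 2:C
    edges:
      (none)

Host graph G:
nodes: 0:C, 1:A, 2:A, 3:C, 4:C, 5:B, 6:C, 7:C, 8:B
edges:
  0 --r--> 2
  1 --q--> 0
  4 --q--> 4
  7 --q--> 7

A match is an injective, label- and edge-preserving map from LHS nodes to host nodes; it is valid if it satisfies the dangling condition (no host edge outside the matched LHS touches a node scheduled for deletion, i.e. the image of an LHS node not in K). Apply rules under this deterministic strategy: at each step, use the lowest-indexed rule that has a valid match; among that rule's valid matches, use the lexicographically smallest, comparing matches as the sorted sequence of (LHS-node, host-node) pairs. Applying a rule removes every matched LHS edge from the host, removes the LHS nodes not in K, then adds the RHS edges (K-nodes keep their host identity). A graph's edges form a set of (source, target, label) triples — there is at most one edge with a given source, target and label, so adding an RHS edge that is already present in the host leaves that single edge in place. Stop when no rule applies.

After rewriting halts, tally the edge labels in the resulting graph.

Answer: q:1 r:1

Rewrite trace:
initial: |V|=9 |E|=4  E = 0-r->2 1-q->0 4-q->4 7-q->7
step 1: apply R0 at {0↦0, 1↦3, 2↦4, 3↦5}  → |V|=6 |E|=3  E = 0-r->2 1-q->0 7-q->7
step 2: apply R0 at {0↦0, 1↦6, 2↦7, 3↦8}  → |V|=3 |E|=2  E = 0-r->2 1-q->0
normal form: no rule applies after step 2
NF edges: [(0, 2, 'r'), (1, 0, 'q')]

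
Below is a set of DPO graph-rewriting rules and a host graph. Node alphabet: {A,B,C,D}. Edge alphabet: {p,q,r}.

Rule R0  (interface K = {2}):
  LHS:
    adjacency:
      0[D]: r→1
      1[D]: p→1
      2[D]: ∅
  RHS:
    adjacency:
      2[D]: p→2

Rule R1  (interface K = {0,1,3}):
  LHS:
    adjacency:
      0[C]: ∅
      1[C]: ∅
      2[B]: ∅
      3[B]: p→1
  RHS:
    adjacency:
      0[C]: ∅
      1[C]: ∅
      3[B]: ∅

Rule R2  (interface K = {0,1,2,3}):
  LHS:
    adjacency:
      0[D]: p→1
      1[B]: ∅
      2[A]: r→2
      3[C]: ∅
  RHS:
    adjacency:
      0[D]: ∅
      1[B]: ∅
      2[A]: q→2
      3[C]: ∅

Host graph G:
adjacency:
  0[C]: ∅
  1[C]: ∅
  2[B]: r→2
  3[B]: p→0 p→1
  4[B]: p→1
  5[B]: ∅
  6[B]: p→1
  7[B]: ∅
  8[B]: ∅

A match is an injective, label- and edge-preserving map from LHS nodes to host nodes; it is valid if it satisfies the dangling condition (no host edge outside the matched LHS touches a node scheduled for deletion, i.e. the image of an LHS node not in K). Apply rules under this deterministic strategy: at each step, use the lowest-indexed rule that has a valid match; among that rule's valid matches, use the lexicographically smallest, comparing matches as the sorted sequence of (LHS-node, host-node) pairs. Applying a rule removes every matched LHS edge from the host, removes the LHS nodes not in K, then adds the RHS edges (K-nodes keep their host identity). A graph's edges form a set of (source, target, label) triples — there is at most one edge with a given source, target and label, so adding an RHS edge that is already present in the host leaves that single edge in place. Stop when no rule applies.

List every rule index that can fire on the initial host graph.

Answer: [R1]

Derivation:
R0: no valid match — LHS pattern not found
R1: 12 valid matches — {0↦0, 1↦1, 2↦5, 3↦3}, {0↦0, 1↦1, 2↦5, 3↦4}, {0↦0, 1↦1, 2↦5, 3↦6} (+9 more)
R2: no valid match — LHS pattern not found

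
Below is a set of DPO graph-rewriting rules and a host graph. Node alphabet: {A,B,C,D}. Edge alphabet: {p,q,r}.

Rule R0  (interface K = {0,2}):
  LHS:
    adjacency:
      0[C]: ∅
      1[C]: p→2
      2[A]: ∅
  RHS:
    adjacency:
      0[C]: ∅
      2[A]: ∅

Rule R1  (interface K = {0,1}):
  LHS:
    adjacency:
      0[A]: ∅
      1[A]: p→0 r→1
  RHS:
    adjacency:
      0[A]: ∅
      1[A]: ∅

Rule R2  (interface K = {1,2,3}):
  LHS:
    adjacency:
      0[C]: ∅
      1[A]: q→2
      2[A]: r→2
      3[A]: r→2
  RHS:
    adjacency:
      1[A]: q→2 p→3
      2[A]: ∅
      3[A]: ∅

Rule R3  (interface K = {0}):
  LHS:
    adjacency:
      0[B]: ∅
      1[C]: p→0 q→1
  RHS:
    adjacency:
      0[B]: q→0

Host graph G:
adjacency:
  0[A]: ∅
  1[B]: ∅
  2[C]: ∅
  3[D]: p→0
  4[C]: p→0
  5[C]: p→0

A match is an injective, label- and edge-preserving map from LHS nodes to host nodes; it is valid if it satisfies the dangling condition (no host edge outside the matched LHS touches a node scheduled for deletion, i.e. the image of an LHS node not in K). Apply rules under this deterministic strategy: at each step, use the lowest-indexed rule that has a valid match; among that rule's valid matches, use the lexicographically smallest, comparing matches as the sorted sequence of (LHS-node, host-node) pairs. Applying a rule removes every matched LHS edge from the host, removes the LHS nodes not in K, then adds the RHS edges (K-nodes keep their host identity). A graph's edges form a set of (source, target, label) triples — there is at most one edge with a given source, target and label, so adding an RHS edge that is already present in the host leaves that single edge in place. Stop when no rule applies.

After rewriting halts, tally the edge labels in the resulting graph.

[0] host  ⇒  6 nodes, 3 edges  {3-p->0 4-p->0 5-p->0}
[1] R0 @ {0↦2, 1↦4, 2↦0}  ⇒  5 nodes, 2 edges  {3-p->0 5-p->0}
[2] R0 @ {0↦2, 1↦5, 2↦0}  ⇒  4 nodes, 1 edges  {3-p->0}
halt: no rule applies after step 2
NF edges: [(3, 0, 'p')]

Answer: p:1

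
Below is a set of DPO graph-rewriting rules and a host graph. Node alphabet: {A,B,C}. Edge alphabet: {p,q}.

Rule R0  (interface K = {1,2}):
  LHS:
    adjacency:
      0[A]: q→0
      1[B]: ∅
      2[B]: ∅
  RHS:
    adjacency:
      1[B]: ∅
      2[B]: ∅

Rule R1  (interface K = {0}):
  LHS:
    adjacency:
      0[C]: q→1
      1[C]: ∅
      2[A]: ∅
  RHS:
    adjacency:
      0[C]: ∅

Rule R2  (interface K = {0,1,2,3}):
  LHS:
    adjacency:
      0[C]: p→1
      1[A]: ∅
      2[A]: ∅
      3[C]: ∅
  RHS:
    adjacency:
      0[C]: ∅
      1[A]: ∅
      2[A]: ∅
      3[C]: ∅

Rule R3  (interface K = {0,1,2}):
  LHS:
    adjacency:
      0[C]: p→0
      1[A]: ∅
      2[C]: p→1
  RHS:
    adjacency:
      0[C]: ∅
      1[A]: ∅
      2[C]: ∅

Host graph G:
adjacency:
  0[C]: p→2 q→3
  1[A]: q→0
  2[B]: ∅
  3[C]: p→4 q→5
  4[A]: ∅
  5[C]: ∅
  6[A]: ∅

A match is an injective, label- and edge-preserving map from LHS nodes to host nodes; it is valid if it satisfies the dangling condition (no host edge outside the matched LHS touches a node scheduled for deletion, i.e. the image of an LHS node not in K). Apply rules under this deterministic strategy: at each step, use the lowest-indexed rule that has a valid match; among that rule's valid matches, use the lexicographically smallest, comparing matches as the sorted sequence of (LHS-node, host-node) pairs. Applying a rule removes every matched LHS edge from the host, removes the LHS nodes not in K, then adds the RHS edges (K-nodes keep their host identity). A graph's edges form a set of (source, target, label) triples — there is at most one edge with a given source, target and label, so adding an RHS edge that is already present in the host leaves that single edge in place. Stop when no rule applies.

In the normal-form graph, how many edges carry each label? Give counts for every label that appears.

Answer: p:1 q:1

Rewrite trace:
start.  V:7 E:5  edges: 0-p->2 0-q->3 1-q->0 3-p->4 3-q->5
1. fire R1 via {0↦3, 1↦5, 2↦6}  →  V:5 E:4  edges: 0-p->2 0-q->3 1-q->0 3-p->4
2. fire R2 via {0↦3, 1↦4, 2↦1, 3↦0}  →  V:5 E:3  edges: 0-p->2 0-q->3 1-q->0
3. fire R1 via {0↦0, 1↦3, 2↦4}  →  V:3 E:2  edges: 0-p->2 1-q->0
normal form: no rule applies after step 3
NF edges: [(0, 2, 'p'), (1, 0, 'q')]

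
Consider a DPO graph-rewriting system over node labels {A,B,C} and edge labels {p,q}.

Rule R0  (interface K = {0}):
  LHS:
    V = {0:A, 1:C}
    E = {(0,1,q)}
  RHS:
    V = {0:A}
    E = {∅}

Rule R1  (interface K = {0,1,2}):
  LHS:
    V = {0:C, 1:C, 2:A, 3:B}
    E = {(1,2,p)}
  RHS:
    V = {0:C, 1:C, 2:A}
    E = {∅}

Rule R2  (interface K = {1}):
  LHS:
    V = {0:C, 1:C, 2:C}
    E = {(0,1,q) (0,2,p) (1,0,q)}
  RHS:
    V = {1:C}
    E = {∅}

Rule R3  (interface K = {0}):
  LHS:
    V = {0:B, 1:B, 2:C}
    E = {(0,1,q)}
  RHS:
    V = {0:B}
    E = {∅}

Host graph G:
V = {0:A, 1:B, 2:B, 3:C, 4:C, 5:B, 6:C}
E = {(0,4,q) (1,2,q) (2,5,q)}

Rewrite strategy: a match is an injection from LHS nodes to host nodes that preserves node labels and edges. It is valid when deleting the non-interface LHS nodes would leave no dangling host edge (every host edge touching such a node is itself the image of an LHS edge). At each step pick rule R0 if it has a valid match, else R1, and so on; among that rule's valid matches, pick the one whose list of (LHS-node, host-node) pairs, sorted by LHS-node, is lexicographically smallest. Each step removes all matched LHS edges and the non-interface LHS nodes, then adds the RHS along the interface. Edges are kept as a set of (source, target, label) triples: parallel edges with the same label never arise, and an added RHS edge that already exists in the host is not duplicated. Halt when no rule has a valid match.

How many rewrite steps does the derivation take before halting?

Answer: 3

Derivation:
[0] host  ⇒  7 nodes, 3 edges  {0-q->4 1-q->2 2-q->5}
[1] R0 @ {0↦0, 1↦4}  ⇒  6 nodes, 2 edges  {1-q->2 2-q->5}
[2] R3 @ {0↦2, 1↦5, 2↦3}  ⇒  4 nodes, 1 edges  {1-q->2}
[3] R3 @ {0↦1, 1↦2, 2↦6}  ⇒  2 nodes, 0 edges  {∅}
normal form: no rule applies after step 3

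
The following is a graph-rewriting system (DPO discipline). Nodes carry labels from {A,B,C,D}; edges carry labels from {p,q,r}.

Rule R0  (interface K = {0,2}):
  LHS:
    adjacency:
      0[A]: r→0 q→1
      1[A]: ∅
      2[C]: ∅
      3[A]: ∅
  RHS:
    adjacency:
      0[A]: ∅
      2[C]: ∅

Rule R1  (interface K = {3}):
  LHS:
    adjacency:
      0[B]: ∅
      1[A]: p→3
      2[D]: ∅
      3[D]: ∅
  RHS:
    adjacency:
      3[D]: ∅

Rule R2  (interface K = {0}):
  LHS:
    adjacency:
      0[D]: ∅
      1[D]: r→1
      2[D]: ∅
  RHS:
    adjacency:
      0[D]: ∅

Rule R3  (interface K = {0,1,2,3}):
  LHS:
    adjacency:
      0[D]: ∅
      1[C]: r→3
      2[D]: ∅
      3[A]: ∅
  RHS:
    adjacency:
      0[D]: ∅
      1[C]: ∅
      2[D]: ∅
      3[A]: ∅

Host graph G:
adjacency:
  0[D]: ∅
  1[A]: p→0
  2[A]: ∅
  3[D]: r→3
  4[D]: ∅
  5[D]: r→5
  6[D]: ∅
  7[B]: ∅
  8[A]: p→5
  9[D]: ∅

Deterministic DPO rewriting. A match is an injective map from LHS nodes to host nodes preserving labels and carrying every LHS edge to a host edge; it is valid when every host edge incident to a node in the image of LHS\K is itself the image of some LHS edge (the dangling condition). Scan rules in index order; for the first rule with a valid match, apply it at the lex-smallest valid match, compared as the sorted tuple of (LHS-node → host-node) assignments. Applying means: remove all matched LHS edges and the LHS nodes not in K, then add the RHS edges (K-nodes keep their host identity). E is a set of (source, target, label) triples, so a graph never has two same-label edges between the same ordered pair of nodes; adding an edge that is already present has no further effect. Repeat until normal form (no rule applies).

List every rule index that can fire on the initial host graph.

R0: no valid match — LHS pattern not found
R1: 6 valid matches — {0↦7, 1↦1, 2↦4, 3↦0}, {0↦7, 1↦1, 2↦6, 3↦0}, {0↦7, 1↦1, 2↦9, 3↦0} (+3 more)
R2: 12 valid matches — {0↦0, 1↦3, 2↦4}, {0↦0, 1↦3, 2↦6}, {0↦0, 1↦3, 2↦9} (+9 more)
R3: no valid match — LHS pattern not found

Answer: [R1,R2]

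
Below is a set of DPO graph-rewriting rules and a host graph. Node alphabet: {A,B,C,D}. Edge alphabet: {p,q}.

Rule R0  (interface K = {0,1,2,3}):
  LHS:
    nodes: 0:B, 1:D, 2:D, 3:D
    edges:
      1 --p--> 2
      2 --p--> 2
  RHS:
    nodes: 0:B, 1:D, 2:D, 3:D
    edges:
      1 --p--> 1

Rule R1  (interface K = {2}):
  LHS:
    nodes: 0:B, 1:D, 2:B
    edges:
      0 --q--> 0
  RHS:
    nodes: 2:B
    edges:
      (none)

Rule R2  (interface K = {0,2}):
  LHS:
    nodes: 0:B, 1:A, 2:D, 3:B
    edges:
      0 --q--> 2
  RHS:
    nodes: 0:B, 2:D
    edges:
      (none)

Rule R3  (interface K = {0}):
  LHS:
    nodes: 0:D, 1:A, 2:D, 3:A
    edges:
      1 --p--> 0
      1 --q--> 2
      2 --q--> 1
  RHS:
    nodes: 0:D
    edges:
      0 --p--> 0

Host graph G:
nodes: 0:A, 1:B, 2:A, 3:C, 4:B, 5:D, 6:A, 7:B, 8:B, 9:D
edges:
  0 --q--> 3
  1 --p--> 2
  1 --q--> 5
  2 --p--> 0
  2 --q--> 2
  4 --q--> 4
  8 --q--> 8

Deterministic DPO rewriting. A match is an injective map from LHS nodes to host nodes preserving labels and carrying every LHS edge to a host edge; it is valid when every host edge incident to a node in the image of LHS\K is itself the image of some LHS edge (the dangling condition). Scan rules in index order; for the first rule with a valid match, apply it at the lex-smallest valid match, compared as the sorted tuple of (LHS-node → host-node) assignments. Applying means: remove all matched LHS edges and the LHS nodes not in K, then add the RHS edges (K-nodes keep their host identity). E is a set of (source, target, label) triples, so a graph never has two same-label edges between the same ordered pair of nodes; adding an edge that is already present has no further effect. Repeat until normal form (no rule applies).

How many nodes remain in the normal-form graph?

Answer: 4

Steps:
[0] host  ⇒  10 nodes, 7 edges  {0-q->3 1-p->2 1-q->5 2-p->0 2-q->2 4-q->4 8-q->8}
[1] R1 @ {0↦4, 1↦9, 2↦1}  ⇒  8 nodes, 6 edges  {0-q->3 1-p->2 1-q->5 2-p->0 2-q->2 8-q->8}
[2] R2 @ {0↦1, 1↦6, 2↦5, 3↦7}  ⇒  6 nodes, 5 edges  {0-q->3 1-p->2 2-p->0 2-q->2 8-q->8}
[3] R1 @ {0↦8, 1↦5, 2↦1}  ⇒  4 nodes, 4 edges  {0-q->3 1-p->2 2-p->0 2-q->2}
final graph: no rule applies after step 3
NF nodes: {0:A, 1:B, 2:A, 3:C}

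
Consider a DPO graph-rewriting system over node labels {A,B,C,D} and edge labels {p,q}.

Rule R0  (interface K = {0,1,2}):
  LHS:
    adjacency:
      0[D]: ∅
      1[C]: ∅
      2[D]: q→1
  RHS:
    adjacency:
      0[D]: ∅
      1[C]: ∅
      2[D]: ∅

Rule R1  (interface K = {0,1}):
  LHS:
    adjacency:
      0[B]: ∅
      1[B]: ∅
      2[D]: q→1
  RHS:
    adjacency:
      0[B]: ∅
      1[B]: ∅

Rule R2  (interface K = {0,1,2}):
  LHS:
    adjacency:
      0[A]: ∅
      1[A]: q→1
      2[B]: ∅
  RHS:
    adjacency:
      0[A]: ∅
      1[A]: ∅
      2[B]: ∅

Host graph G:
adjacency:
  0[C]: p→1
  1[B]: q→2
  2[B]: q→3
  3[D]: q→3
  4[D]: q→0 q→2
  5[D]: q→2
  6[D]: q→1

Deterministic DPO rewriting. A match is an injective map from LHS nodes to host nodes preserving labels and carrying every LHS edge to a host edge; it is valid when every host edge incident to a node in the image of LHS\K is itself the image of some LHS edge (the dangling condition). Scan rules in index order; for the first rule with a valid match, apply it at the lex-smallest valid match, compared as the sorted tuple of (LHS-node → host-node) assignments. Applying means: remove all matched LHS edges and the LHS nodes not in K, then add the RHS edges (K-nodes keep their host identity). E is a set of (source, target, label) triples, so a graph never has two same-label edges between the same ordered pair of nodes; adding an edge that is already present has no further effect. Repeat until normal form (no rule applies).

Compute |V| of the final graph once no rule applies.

Answer: 4

Steps:
[0] host  ⇒  7 nodes, 8 edges  {0-p->1 1-q->2 2-q->3 3-q->3 4-q->0 4-q->2 5-q->2 6-q->1}
[1] R0 @ {0↦3, 1↦0, 2↦4}  ⇒  7 nodes, 7 edges  {0-p->1 1-q->2 2-q->3 3-q->3 4-q->2 5-q->2 6-q->1}
[2] R1 @ {0↦1, 1↦2, 2↦4}  ⇒  6 nodes, 6 edges  {0-p->1 1-q->2 2-q->3 3-q->3 5-q->2 6-q->1}
[3] R1 @ {0↦1, 1↦2, 2↦5}  ⇒  5 nodes, 5 edges  {0-p->1 1-q->2 2-q->3 3-q->3 6-q->1}
[4] R1 @ {0↦2, 1↦1, 2↦6}  ⇒  4 nodes, 4 edges  {0-p->1 1-q->2 2-q->3 3-q->3}
normal form: no rule applies after step 4
NF nodes: {0:C, 1:B, 2:B, 3:D}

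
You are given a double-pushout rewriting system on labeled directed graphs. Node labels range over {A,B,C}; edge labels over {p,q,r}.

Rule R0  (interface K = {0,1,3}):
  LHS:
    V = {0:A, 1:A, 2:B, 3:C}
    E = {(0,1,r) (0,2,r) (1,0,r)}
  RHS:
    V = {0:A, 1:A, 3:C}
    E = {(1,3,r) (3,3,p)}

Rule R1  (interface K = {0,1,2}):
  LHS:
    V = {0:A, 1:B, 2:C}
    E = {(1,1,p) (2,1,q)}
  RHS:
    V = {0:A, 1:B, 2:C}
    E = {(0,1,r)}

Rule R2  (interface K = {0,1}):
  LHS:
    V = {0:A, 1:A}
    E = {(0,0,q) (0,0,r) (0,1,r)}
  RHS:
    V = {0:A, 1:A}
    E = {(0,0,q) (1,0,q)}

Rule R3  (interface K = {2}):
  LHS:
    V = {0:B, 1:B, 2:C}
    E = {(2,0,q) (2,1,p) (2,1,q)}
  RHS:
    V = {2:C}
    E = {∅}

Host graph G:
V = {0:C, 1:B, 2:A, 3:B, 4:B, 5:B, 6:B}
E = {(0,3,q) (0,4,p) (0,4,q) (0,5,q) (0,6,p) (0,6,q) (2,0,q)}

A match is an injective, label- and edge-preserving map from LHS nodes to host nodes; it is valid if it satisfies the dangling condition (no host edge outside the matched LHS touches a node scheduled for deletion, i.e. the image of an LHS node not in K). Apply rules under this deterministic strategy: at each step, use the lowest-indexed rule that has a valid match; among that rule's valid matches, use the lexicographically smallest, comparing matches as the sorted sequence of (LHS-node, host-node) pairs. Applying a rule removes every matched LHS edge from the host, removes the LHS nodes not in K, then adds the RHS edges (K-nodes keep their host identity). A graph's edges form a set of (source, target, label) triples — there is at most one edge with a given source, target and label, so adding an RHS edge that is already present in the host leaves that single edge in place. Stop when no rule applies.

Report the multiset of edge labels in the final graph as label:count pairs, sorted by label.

Answer: q:1

Steps:
[0] host  ⇒  7 nodes, 7 edges  {0-q->3 0-p->4 0-q->4 0-q->5 0-p->6 0-q->6 2-q->0}
[1] R3 @ {0↦3, 1↦4, 2↦0}  ⇒  5 nodes, 4 edges  {0-q->5 0-p->6 0-q->6 2-q->0}
[2] R3 @ {0↦5, 1↦6, 2↦0}  ⇒  3 nodes, 1 edges  {2-q->0}
final graph: no rule applies after step 2
NF edges: [(2, 0, 'q')]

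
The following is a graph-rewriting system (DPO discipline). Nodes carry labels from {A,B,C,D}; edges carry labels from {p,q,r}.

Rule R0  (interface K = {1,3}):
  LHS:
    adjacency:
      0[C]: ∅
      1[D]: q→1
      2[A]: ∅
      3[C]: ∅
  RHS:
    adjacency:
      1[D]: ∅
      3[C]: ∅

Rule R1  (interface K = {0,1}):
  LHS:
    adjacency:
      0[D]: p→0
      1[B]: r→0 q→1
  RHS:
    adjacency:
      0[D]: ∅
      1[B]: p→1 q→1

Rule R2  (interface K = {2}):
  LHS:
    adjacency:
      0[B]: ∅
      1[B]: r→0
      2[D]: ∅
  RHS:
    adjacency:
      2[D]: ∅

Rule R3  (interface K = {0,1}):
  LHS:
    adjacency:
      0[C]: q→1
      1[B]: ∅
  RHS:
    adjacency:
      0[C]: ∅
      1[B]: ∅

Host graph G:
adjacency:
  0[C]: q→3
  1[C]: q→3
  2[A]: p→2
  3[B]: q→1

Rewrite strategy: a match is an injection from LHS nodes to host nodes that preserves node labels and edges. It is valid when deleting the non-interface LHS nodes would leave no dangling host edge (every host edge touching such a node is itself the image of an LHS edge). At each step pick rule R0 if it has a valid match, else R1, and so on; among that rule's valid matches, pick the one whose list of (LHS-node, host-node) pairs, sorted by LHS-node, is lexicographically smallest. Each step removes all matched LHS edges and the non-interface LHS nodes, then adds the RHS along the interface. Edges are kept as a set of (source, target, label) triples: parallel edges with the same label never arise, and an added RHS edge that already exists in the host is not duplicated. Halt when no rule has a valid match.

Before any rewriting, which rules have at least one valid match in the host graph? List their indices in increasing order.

R0: no valid match — LHS pattern not found
R1: no valid match — LHS pattern not found
R2: no valid match — LHS pattern not found
R3: 2 valid matches — {0↦0, 1↦3}, {0↦1, 1↦3}

Answer: [R3]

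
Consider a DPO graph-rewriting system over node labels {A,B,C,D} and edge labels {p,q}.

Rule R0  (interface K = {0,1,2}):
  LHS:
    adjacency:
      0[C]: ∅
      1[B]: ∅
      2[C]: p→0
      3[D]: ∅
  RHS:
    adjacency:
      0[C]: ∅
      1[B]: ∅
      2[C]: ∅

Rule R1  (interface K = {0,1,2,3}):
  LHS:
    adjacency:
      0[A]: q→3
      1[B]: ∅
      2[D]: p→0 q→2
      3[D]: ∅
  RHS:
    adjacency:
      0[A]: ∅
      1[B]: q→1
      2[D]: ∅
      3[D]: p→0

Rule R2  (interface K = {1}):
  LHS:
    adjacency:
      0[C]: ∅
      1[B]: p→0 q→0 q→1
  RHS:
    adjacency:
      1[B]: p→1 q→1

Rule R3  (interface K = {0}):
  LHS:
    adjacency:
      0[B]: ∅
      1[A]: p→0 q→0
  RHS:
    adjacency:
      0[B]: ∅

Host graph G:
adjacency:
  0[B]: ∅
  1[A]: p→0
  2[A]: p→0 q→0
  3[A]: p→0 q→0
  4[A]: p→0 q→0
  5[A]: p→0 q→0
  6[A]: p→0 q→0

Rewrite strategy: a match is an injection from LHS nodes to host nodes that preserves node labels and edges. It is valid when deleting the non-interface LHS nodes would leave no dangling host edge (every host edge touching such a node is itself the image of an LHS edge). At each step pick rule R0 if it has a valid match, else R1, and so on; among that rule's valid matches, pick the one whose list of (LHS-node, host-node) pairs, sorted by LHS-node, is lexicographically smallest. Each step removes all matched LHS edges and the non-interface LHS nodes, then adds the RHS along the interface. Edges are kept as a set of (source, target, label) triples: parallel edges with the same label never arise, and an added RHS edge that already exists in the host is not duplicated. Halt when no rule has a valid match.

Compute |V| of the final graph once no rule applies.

initial: |V|=7 |E|=11  E = 1-p->0 2-p->0 2-q->0 3-p->0 3-q->0 4-p->0 4-q->0 5-p->0 5-q->0 6-p->0 6-q->0
step 1: apply R3 at {0↦0, 1↦2}  → |V|=6 |E|=9  E = 1-p->0 3-p->0 3-q->0 4-p->0 4-q->0 5-p->0 5-q->0 6-p->0 6-q->0
step 2: apply R3 at {0↦0, 1↦3}  → |V|=5 |E|=7  E = 1-p->0 4-p->0 4-q->0 5-p->0 5-q->0 6-p->0 6-q->0
step 3: apply R3 at {0↦0, 1↦4}  → |V|=4 |E|=5  E = 1-p->0 5-p->0 5-q->0 6-p->0 6-q->0
step 4: apply R3 at {0↦0, 1↦5}  → |V|=3 |E|=3  E = 1-p->0 6-p->0 6-q->0
step 5: apply R3 at {0↦0, 1↦6}  → |V|=2 |E|=1  E = 1-p->0
normal form: no rule applies after step 5
NF nodes: {0:B, 1:A}

Answer: 2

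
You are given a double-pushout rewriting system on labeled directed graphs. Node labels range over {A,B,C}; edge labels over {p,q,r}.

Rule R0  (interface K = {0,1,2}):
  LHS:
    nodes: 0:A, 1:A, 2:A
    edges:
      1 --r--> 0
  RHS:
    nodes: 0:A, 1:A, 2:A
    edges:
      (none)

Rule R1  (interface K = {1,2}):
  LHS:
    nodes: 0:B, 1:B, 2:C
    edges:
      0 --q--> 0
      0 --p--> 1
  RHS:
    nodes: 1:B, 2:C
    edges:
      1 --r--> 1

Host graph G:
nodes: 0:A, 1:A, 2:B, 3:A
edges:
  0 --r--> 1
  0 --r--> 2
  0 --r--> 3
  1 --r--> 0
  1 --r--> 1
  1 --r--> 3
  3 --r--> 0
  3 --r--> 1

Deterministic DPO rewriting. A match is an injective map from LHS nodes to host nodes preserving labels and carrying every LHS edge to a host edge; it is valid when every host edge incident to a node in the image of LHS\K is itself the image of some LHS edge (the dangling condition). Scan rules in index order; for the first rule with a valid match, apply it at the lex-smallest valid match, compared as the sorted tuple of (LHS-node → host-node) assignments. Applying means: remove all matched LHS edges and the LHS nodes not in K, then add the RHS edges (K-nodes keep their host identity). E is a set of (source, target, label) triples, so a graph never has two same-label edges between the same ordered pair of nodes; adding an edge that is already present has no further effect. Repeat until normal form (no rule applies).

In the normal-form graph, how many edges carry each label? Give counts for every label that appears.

start.  V:4 E:8  edges: 0-r->1 0-r->2 0-r->3 1-r->0 1-r->1 1-r->3 3-r->0 3-r->1
1. fire R0 via {0↦0, 1↦1, 2↦3}  →  V:4 E:7  edges: 0-r->1 0-r->2 0-r->3 1-r->1 1-r->3 3-r->0 3-r->1
2. fire R0 via {0↦0, 1↦3, 2↦1}  →  V:4 E:6  edges: 0-r->1 0-r->2 0-r->3 1-r->1 1-r->3 3-r->1
3. fire R0 via {0↦1, 1↦0, 2↦3}  →  V:4 E:5  edges: 0-r->2 0-r->3 1-r->1 1-r->3 3-r->1
4. fire R0 via {0↦1, 1↦3, 2↦0}  →  V:4 E:4  edges: 0-r->2 0-r->3 1-r->1 1-r->3
5. fire R0 via {0↦3, 1↦0, 2↦1}  →  V:4 E:3  edges: 0-r->2 1-r->1 1-r->3
6. fire R0 via {0↦3, 1↦1, 2↦0}  →  V:4 E:2  edges: 0-r->2 1-r->1
normal form: no rule applies after step 6
NF edges: [(0, 2, 'r'), (1, 1, 'r')]

Answer: r:2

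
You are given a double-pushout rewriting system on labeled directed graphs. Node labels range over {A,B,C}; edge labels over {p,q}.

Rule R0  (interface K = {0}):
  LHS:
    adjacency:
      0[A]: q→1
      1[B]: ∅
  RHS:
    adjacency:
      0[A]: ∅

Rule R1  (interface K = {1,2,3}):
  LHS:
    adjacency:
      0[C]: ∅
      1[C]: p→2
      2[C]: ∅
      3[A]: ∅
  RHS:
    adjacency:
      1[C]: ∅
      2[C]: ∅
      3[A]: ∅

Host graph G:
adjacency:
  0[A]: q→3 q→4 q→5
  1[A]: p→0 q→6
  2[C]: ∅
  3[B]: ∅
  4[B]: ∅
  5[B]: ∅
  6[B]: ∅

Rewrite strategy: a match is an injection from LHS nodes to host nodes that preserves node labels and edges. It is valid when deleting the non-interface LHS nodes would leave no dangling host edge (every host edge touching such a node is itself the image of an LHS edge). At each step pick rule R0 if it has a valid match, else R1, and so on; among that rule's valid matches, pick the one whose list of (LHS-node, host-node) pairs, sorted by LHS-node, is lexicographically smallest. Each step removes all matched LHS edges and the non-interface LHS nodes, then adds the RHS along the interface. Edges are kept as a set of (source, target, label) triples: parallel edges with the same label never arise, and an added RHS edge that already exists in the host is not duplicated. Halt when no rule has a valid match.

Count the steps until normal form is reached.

Answer: 4

Derivation:
[0] host  ⇒  7 nodes, 5 edges  {0-q->3 0-q->4 0-q->5 1-p->0 1-q->6}
[1] R0 @ {0↦0, 1↦3}  ⇒  6 nodes, 4 edges  {0-q->4 0-q->5 1-p->0 1-q->6}
[2] R0 @ {0↦0, 1↦4}  ⇒  5 nodes, 3 edges  {0-q->5 1-p->0 1-q->6}
[3] R0 @ {0↦0, 1↦5}  ⇒  4 nodes, 2 edges  {1-p->0 1-q->6}
[4] R0 @ {0↦1, 1↦6}  ⇒  3 nodes, 1 edges  {1-p->0}
final graph: no rule applies after step 4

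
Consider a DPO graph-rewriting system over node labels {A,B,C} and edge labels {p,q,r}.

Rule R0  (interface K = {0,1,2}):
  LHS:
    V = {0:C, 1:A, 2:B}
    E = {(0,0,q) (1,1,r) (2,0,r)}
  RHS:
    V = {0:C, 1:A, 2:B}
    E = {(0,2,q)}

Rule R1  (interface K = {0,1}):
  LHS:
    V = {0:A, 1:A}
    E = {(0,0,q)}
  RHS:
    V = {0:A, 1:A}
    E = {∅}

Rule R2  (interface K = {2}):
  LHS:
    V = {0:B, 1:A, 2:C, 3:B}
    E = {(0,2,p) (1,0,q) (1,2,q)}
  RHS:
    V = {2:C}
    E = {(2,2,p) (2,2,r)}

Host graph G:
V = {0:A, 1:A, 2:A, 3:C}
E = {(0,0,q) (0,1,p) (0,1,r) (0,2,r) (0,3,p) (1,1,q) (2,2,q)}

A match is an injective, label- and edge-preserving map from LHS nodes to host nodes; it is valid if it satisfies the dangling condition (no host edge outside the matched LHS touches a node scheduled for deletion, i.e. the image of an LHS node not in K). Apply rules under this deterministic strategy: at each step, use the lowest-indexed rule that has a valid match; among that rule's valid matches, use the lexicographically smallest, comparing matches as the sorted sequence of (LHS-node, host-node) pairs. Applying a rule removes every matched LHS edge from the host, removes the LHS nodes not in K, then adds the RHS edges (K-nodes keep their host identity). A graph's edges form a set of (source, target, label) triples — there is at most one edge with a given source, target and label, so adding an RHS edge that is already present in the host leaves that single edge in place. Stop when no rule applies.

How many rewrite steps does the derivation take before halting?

[0] host  ⇒  4 nodes, 7 edges  {0-q->0 0-p->1 0-r->1 0-r->2 0-p->3 1-q->1 2-q->2}
[1] R1 @ {0↦0, 1↦1}  ⇒  4 nodes, 6 edges  {0-p->1 0-r->1 0-r->2 0-p->3 1-q->1 2-q->2}
[2] R1 @ {0↦1, 1↦0}  ⇒  4 nodes, 5 edges  {0-p->1 0-r->1 0-r->2 0-p->3 2-q->2}
[3] R1 @ {0↦2, 1↦0}  ⇒  4 nodes, 4 edges  {0-p->1 0-r->1 0-r->2 0-p->3}
halt: no rule applies after step 3

Answer: 3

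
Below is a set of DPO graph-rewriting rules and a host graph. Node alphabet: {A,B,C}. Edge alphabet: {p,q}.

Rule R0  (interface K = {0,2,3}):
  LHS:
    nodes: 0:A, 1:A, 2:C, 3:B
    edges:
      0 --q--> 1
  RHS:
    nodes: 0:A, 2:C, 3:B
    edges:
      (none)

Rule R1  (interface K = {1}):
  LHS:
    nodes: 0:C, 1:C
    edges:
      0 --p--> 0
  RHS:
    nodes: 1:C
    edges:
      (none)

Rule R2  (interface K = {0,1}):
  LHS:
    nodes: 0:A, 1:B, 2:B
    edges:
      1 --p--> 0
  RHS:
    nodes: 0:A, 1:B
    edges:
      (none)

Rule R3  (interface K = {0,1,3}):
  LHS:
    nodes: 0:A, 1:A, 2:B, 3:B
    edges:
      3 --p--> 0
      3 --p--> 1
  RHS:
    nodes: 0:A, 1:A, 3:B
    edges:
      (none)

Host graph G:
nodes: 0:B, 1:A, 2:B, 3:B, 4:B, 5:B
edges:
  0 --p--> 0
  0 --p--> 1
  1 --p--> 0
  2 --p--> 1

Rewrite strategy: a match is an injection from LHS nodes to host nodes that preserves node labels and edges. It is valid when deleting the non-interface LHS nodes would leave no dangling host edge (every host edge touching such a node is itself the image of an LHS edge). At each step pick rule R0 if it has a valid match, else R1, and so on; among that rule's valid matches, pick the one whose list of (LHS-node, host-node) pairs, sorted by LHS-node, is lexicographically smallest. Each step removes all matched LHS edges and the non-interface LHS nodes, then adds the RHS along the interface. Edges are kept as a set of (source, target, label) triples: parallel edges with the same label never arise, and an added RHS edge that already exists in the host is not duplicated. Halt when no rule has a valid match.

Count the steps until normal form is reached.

start.  V:6 E:4  edges: 0-p->0 0-p->1 1-p->0 2-p->1
1. fire R2 via {0↦1, 1↦0, 2↦3}  →  V:5 E:3  edges: 0-p->0 1-p->0 2-p->1
2. fire R2 via {0↦1, 1↦2, 2↦4}  →  V:4 E:2  edges: 0-p->0 1-p->0
final graph: no rule applies after step 2

Answer: 2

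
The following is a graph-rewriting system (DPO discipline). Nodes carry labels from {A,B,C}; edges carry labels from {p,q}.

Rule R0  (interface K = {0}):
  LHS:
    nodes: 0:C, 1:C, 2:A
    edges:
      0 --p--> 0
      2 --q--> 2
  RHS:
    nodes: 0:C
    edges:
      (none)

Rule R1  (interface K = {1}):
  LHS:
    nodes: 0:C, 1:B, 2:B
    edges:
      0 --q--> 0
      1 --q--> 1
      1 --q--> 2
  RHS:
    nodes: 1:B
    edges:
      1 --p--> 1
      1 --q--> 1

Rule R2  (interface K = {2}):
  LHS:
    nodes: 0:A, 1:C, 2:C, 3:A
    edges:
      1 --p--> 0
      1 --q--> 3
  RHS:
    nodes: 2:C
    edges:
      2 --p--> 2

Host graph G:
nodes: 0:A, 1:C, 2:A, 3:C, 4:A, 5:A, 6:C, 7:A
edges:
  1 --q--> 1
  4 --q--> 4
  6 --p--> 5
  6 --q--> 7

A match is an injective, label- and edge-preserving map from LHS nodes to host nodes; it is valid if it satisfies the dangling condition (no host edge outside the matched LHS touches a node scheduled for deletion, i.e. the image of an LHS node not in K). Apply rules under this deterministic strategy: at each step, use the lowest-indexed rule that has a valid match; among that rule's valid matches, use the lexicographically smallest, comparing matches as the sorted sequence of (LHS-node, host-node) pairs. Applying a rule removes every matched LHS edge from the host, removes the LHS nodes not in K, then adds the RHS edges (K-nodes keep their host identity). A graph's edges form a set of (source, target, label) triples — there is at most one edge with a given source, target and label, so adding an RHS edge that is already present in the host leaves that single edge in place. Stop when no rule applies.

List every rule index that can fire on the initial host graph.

Answer: [R2]

Steps:
R0: no valid match — LHS pattern not found
R1: no valid match — LHS pattern not found
R2: 2 valid matches — {0↦5, 1↦6, 2↦1, 3↦7}, {0↦5, 1↦6, 2↦3, 3↦7}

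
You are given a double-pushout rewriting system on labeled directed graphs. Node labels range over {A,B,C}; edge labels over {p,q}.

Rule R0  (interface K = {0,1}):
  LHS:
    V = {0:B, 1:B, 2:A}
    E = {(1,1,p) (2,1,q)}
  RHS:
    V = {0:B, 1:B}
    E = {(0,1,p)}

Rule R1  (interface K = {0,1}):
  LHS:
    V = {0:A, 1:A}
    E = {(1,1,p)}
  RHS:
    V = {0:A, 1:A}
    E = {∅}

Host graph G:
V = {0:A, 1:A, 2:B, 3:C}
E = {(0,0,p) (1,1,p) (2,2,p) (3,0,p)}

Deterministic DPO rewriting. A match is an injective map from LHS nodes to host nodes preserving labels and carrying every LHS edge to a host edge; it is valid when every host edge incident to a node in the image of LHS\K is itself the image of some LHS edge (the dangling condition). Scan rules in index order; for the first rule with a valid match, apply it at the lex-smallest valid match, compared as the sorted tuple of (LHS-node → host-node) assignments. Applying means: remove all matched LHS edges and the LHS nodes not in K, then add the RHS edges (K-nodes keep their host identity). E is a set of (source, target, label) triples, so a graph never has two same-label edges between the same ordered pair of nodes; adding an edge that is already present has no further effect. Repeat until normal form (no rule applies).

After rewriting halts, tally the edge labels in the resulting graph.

initial: |V|=4 |E|=4  E = 0-p->0 1-p->1 2-p->2 3-p->0
step 1: apply R1 at {0↦0, 1↦1}  → |V|=4 |E|=3  E = 0-p->0 2-p->2 3-p->0
step 2: apply R1 at {0↦1, 1↦0}  → |V|=4 |E|=2  E = 2-p->2 3-p->0
final graph: no rule applies after step 2
NF edges: [(2, 2, 'p'), (3, 0, 'p')]

Answer: p:2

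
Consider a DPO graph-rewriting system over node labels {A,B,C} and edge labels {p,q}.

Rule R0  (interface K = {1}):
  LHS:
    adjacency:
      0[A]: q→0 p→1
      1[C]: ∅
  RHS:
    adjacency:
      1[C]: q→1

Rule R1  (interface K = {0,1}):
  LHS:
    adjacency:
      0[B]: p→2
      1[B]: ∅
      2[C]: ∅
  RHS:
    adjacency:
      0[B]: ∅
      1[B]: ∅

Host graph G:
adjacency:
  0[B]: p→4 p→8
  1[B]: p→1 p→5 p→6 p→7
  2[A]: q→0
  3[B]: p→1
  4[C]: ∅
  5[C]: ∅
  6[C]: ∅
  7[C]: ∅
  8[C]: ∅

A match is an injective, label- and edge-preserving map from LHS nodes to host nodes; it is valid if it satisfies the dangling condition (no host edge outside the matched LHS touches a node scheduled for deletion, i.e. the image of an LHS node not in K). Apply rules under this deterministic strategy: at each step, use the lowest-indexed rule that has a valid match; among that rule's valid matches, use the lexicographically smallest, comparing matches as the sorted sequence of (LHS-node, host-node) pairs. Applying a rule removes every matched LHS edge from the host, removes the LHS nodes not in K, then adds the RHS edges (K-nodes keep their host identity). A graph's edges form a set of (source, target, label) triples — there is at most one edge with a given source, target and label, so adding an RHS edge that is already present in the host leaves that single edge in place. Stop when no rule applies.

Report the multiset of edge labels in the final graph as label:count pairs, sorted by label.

Answer: p:2 q:1

Derivation:
start.  V:9 E:8  edges: 0-p->4 0-p->8 1-p->1 1-p->5 1-p->6 1-p->7 2-q->0 3-p->1
1. fire R1 via {0↦0, 1↦1, 2↦4}  →  V:8 E:7  edges: 0-p->8 1-p->1 1-p->5 1-p->6 1-p->7 2-q->0 3-p->1
2. fire R1 via {0↦0, 1↦1, 2↦8}  →  V:7 E:6  edges: 1-p->1 1-p->5 1-p->6 1-p->7 2-q->0 3-p->1
3. fire R1 via {0↦1, 1↦0, 2↦5}  →  V:6 E:5  edges: 1-p->1 1-p->6 1-p->7 2-q->0 3-p->1
4. fire R1 via {0↦1, 1↦0, 2↦6}  →  V:5 E:4  edges: 1-p->1 1-p->7 2-q->0 3-p->1
5. fire R1 via {0↦1, 1↦0, 2↦7}  →  V:4 E:3  edges: 1-p->1 2-q->0 3-p->1
final graph: no rule applies after step 5
NF edges: [(1, 1, 'p'), (2, 0, 'q'), (3, 1, 'p')]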